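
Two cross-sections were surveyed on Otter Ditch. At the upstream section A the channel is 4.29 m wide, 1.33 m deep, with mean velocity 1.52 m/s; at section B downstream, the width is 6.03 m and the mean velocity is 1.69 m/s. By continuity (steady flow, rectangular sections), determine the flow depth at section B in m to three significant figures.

Q = A₁V₁ = (4.29×1.33) × 1.52 = 8.673 m³/s
d₂ = Q/(b₂ V₂) = 8.673/(6.03×1.69) = 0.8510 m

0.851 m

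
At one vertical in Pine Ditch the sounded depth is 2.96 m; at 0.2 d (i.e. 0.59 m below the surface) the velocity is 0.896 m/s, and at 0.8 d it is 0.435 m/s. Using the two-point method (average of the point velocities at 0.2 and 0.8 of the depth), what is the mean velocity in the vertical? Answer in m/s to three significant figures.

0.666 m/s

v̄ = (0.896 + 0.435) / 2 = 0.6655 m/s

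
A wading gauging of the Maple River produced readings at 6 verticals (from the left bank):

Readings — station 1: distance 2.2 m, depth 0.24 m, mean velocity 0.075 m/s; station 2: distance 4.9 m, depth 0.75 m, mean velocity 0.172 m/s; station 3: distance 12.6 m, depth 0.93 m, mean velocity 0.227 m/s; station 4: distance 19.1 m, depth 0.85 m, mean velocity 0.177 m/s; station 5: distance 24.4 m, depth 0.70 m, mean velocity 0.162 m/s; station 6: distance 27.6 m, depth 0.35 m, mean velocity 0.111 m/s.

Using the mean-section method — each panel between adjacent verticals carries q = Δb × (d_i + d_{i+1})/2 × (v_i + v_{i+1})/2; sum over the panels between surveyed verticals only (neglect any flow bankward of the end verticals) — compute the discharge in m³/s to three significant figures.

Panel 1-2: Δb = 2.7 m, d̄ = (0.24+0.75)/2 = 0.495, v̄ = (0.075+0.172)/2 = 0.1235 → q = 2.7×0.495×0.1235 = 0.1651 m³/s
Panel 2-3: Δb = 7.7 m, d̄ = (0.75+0.93)/2 = 0.84, v̄ = (0.172+0.227)/2 = 0.1995 → q = 7.7×0.84×0.1995 = 1.290 m³/s
Panel 3-4: Δb = 6.5 m, d̄ = (0.93+0.85)/2 = 0.89, v̄ = (0.227+0.177)/2 = 0.202 → q = 6.5×0.89×0.202 = 1.169 m³/s
Panel 4-5: Δb = 5.3 m, d̄ = (0.85+0.70)/2 = 0.775, v̄ = (0.177+0.162)/2 = 0.1695 → q = 5.3×0.775×0.1695 = 0.6962 m³/s
Panel 5-6: Δb = 3.2 m, d̄ = (0.70+0.35)/2 = 0.525, v̄ = (0.162+0.111)/2 = 0.1365 → q = 3.2×0.525×0.1365 = 0.2293 m³/s
Q = Σ q = 3.550 m³/s

3.55 m³/s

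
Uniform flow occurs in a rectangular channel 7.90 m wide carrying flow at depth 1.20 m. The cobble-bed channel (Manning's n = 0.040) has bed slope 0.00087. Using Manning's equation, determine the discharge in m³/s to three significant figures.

A = b·y = 7.90 × 1.20 = 9.480 m²
P = b + 2y = 7.90 + 2×1.20 = 10.30 m
R = A/P = 9.480/10.30 = 0.9204 m
Q = (1/n)·A·R^(2/3)·S^(1/2) = (1/0.040) × 9.480 × 0.9204^(2/3) × 0.00087^(1/2) = 6.614 m³/s

6.61 m³/s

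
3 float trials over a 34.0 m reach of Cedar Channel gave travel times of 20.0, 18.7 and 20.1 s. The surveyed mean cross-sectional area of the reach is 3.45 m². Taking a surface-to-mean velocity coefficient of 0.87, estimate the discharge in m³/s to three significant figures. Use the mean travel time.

5.21 m³/s

t̄ = (20.0 + 18.7 + 20.1) / 3 = 19.6 s
v_surface = L / t̄ = 34.0 / 19.6 = 1.735 m/s
v_mean = 0.87 × 1.735 = 1.509 m/s
Q = A × v_mean = 3.45 × 1.509 = 5.207 m³/s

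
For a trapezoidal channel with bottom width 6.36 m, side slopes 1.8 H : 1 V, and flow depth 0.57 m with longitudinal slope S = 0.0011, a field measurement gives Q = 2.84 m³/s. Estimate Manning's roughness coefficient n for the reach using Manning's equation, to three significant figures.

A = (b + z·y)·y = (6.36 + 1.8×0.57)×0.57 = 4.210 m²
P = b + 2y√(1+z²) = 6.36 + 2×0.57×√(1+1.8²) = 8.707 m
R = A/P = 4.210/8.707 = 0.4835 m
n = (1/Q)·A·R^(2/3)·S^(1/2) = (1/2.84) × 4.210 × 0.6160 × 0.03317 = 0.03029

0.0303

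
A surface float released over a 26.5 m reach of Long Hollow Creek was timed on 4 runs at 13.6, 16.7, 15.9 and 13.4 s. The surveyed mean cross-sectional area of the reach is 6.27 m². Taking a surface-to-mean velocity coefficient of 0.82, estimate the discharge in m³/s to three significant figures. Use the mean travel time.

t̄ = (13.6 + 16.7 + 15.9 + 13.4) / 4 = 14.9 s
v_surface = L / t̄ = 26.5 / 14.9 = 1.779 m/s
v_mean = 0.82 × 1.779 = 1.458 m/s
Q = A × v_mean = 6.27 × 1.458 = 9.144 m³/s

9.14 m³/s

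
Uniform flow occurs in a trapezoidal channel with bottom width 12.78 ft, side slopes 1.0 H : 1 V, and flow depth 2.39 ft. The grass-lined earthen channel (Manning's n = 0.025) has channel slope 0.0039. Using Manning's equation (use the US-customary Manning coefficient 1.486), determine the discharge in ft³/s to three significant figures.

A = (b + z·y)·y = (12.78 + 1.0×2.39)×2.39 = 36.26 ft²
P = b + 2y√(1+z²) = 12.78 + 2×2.39×√(1+1.0²) = 19.54 ft
R = A/P = 36.26/19.54 = 1.855 ft
Q = (1.486/n)·A·R^(2/3)·S^(1/2) = (1.486/0.025) × 36.26 × 1.855^(2/3) × 0.0039^(1/2) = 203.2 ft³/s

203 ft³/s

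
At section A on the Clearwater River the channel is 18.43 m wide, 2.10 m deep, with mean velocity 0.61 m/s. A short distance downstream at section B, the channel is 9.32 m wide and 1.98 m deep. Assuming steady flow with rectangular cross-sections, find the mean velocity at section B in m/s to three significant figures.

1.28 m/s

Q = A₁V₁ = (18.43×2.10) × 0.61 = 23.61 m³/s
A₂ = 9.32 × 1.98 = 18.45 m²
V₂ = Q/A₂ = 23.61/18.45 = 1.279 m/s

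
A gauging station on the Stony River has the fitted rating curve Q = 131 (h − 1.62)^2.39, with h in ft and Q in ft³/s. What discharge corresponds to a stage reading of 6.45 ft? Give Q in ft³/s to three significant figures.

5650 ft³/s

Q = 131 × (6.45 − 1.62)^2.39 = 131 × 4.83^2.39 = 5648 ft³/s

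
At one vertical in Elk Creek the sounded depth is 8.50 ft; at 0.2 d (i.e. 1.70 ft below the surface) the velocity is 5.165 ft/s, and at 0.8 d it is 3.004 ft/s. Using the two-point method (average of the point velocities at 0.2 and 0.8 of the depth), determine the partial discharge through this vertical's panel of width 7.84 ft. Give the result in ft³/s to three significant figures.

272 ft³/s

v̄ = (5.165 + 3.004) / 2 = 4.085 ft/s
q = v̄ × d × w = 4.085 × 8.50 × 7.84 = 272.2 ft³/s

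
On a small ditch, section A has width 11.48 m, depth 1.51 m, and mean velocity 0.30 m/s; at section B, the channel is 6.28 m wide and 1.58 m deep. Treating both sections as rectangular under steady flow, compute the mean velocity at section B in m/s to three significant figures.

Q = A₁V₁ = (11.48×1.51) × 0.30 = 5.200 m³/s
A₂ = 6.28 × 1.58 = 9.922 m²
V₂ = Q/A₂ = 5.200/9.922 = 0.5241 m/s

0.524 m/s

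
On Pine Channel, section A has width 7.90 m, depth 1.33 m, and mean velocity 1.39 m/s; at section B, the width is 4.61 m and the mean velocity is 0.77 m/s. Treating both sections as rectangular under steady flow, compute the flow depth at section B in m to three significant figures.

Q = A₁V₁ = (7.90×1.33) × 1.39 = 14.60 m³/s
d₂ = Q/(b₂ V₂) = 14.60/(4.61×0.77) = 4.114 m

4.11 m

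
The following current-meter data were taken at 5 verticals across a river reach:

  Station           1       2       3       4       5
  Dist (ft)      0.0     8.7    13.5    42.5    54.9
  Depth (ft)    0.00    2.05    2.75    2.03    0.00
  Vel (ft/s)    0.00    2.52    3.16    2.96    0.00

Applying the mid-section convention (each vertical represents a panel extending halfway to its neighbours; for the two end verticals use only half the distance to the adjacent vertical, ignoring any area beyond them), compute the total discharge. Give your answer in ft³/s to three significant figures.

w_2 = (13.5 − 0.0)/2 = 6.75 ft; q_2 = 2.52 × 2.05 × 6.75 = 34.87 ft³/s
w_3 = (42.5 − 8.7)/2 = 16.9 ft; q_3 = 3.16 × 2.75 × 16.9 = 146.9 ft³/s
w_4 = (54.9 − 13.5)/2 = 20.7 ft; q_4 = 2.96 × 2.03 × 20.7 = 124.4 ft³/s
Stations 1, 5 contribute zero (depth or velocity is 0).
Q = Σ qᵢ = 306.1 ft³/s

306 ft³/s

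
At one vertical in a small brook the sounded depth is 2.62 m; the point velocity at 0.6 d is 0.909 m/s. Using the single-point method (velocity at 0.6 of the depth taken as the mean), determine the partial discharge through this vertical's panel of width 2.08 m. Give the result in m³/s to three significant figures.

4.95 m³/s

v̄ = v₀.₆ = 0.909 m/s
q = v̄ × d × w = 0.9090 × 2.62 × 2.08 = 4.954 m³/s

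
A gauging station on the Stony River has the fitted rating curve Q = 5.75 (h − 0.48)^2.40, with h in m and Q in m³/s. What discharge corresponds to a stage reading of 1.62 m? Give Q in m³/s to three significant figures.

Q = 5.75 × (1.62 − 0.48)^2.40 = 5.75 × 1.14^2.40 = 7.875 m³/s

7.87 m³/s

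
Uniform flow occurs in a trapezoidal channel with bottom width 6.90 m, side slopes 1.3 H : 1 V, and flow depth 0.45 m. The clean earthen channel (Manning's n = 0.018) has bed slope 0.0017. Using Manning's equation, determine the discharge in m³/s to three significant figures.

4.20 m³/s

A = (b + z·y)·y = (6.90 + 1.3×0.45)×0.45 = 3.368 m²
P = b + 2y√(1+z²) = 6.90 + 2×0.45×√(1+1.3²) = 8.376 m
R = A/P = 3.368/8.376 = 0.4021 m
Q = (1/n)·A·R^(2/3)·S^(1/2) = (1/0.018) × 3.368 × 0.4021^(2/3) × 0.0017^(1/2) = 4.203 m³/s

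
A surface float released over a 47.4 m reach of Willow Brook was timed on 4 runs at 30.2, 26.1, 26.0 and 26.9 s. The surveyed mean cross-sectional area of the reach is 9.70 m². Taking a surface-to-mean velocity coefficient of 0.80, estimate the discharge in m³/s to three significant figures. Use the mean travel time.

t̄ = (30.2 + 26.1 + 26.0 + 26.9) / 4 = 27.3 s
v_surface = L / t̄ = 47.4 / 27.3 = 1.736 m/s
v_mean = 0.80 × 1.736 = 1.389 m/s
Q = A × v_mean = 9.70 × 1.389 = 13.47 m³/s

13.5 m³/s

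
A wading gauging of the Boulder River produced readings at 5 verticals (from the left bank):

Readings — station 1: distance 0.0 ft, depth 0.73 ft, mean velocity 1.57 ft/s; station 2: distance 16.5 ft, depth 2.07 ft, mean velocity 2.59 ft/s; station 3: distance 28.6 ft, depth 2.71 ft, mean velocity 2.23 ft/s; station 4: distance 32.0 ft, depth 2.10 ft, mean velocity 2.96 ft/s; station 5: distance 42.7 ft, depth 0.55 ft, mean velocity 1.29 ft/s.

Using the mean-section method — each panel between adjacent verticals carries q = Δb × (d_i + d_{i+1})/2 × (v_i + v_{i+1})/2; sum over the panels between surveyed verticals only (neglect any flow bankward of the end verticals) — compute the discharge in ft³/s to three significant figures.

169 ft³/s

Panel 1-2: Δb = 16.5 ft, d̄ = (0.73+2.07)/2 = 1.4, v̄ = (1.57+2.59)/2 = 2.08 → q = 16.5×1.4×2.08 = 48.05 ft³/s
Panel 2-3: Δb = 12.1 ft, d̄ = (2.07+2.71)/2 = 2.39, v̄ = (2.59+2.23)/2 = 2.41 → q = 12.1×2.39×2.41 = 69.69 ft³/s
Panel 3-4: Δb = 3.4 ft, d̄ = (2.71+2.10)/2 = 2.405, v̄ = (2.23+2.96)/2 = 2.595 → q = 3.4×2.405×2.595 = 21.22 ft³/s
Panel 4-5: Δb = 10.7 ft, d̄ = (2.10+0.55)/2 = 1.325, v̄ = (2.96+1.29)/2 = 2.125 → q = 10.7×1.325×2.125 = 30.13 ft³/s
Q = Σ q = 169.1 ft³/s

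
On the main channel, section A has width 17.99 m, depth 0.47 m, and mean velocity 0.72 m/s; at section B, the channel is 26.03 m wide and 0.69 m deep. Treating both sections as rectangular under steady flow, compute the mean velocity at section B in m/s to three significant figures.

Q = A₁V₁ = (17.99×0.47) × 0.72 = 6.088 m³/s
A₂ = 26.03 × 0.69 = 17.96 m²
V₂ = Q/A₂ = 6.088/17.96 = 0.3390 m/s

0.339 m/s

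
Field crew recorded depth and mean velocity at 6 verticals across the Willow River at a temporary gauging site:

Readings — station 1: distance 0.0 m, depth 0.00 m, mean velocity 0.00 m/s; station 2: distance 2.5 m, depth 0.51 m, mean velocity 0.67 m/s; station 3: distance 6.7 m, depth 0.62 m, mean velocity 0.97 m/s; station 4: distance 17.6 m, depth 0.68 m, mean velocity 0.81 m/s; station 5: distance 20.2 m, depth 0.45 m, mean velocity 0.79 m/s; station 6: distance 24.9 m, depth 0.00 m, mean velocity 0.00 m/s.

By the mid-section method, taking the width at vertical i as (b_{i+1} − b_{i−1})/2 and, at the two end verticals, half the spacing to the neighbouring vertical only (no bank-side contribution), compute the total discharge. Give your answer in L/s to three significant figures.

10700 L/s

w_2 = (6.7 − 0.0)/2 = 3.35 m; q_2 = 0.67 × 0.51 × 3.35 = 1.145 m³/s
w_3 = (17.6 − 2.5)/2 = 7.55 m; q_3 = 0.97 × 0.62 × 7.55 = 4.541 m³/s
w_4 = (20.2 − 6.7)/2 = 6.75 m; q_4 = 0.81 × 0.68 × 6.75 = 3.718 m³/s
w_5 = (24.9 − 17.6)/2 = 3.65 m; q_5 = 0.79 × 0.45 × 3.65 = 1.298 m³/s
Stations 1, 6 contribute zero (depth or velocity is 0).
Q = Σ qᵢ = 10.70 m³/s
= 10.70 × 1000 = 10700 L/s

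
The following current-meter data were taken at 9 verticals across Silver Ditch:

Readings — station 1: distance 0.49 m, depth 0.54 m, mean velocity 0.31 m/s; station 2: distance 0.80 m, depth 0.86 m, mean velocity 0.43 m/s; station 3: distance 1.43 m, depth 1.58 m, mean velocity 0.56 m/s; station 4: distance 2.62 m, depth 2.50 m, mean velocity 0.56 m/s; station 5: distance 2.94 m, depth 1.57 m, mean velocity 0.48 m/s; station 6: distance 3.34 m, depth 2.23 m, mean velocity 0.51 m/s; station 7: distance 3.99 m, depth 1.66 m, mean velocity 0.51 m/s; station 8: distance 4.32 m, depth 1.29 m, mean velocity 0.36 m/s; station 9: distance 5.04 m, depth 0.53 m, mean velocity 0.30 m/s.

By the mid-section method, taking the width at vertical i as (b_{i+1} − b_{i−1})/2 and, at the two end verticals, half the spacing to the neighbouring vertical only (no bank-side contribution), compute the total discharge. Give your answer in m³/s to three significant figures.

w_1 = (0.80 − 0.49)/2 = 0.155 m; q_1 = 0.31 × 0.54 × 0.155 = 0.02595 m³/s
w_2 = (1.43 − 0.49)/2 = 0.47 m; q_2 = 0.43 × 0.86 × 0.47 = 0.1738 m³/s
w_3 = (2.62 − 0.80)/2 = 0.91 m; q_3 = 0.56 × 1.58 × 0.91 = 0.8052 m³/s
w_4 = (2.94 − 1.43)/2 = 0.755 m; q_4 = 0.56 × 2.50 × 0.755 = 1.057 m³/s
w_5 = (3.34 − 2.62)/2 = 0.36 m; q_5 = 0.48 × 1.57 × 0.36 = 0.2713 m³/s
w_6 = (3.99 − 2.94)/2 = 0.525 m; q_6 = 0.51 × 2.23 × 0.525 = 0.5971 m³/s
w_7 = (4.32 − 3.34)/2 = 0.49 m; q_7 = 0.51 × 1.66 × 0.49 = 0.4148 m³/s
w_8 = (5.04 − 3.99)/2 = 0.525 m; q_8 = 0.36 × 1.29 × 0.525 = 0.2438 m³/s
w_9 = (5.04 − 4.32)/2 = 0.36 m; q_9 = 0.30 × 0.53 × 0.36 = 0.05724 m³/s
Q = Σ qᵢ = 3.646 m³/s

3.65 m³/s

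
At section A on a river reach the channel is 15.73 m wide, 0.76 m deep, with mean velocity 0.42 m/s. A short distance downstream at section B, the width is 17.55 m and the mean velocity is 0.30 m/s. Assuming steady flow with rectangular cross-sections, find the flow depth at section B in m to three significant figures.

0.954 m

Q = A₁V₁ = (15.73×0.76) × 0.42 = 5.021 m³/s
d₂ = Q/(b₂ V₂) = 5.021/(17.55×0.30) = 0.9537 m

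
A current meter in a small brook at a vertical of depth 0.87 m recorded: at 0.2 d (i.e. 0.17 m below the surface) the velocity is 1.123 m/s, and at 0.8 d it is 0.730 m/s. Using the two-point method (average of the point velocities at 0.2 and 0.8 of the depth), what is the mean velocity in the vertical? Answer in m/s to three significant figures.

0.927 m/s

v̄ = (1.123 + 0.730) / 2 = 0.9265 m/s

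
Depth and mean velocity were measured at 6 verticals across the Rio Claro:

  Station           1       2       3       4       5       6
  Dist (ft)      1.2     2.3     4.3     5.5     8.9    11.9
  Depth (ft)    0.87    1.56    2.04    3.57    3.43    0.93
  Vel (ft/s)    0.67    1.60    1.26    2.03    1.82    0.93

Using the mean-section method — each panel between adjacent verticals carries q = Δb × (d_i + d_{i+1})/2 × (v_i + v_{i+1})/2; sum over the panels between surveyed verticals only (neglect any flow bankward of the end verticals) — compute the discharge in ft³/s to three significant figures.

44.1 ft³/s

Panel 1-2: Δb = 1.1 ft, d̄ = (0.87+1.56)/2 = 1.215, v̄ = (0.67+1.60)/2 = 1.135 → q = 1.1×1.215×1.135 = 1.517 ft³/s
Panel 2-3: Δb = 2 ft, d̄ = (1.56+2.04)/2 = 1.8, v̄ = (1.60+1.26)/2 = 1.43 → q = 2×1.8×1.43 = 5.148 ft³/s
Panel 3-4: Δb = 1.2 ft, d̄ = (2.04+3.57)/2 = 2.805, v̄ = (1.26+2.03)/2 = 1.645 → q = 1.2×2.805×1.645 = 5.537 ft³/s
Panel 4-5: Δb = 3.4 ft, d̄ = (3.57+3.43)/2 = 3.5, v̄ = (2.03+1.82)/2 = 1.925 → q = 3.4×3.5×1.925 = 22.91 ft³/s
Panel 5-6: Δb = 3 ft, d̄ = (3.43+0.93)/2 = 2.18, v̄ = (1.82+0.93)/2 = 1.375 → q = 3×2.18×1.375 = 8.993 ft³/s
Q = Σ q = 44.10 ft³/s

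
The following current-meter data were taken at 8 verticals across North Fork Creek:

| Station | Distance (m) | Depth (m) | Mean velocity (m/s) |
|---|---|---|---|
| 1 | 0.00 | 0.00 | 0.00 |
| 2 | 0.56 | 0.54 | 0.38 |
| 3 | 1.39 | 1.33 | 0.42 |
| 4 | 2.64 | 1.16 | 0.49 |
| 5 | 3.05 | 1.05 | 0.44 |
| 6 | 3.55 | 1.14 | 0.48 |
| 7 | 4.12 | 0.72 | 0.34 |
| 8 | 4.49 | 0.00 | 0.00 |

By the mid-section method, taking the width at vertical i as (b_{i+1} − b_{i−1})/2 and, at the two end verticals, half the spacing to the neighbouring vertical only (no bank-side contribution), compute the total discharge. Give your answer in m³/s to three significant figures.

w_2 = (1.39 − 0.00)/2 = 0.695 m; q_2 = 0.38 × 0.54 × 0.695 = 0.1426 m³/s
w_3 = (2.64 − 0.56)/2 = 1.04 m; q_3 = 0.42 × 1.33 × 1.04 = 0.5809 m³/s
w_4 = (3.05 − 1.39)/2 = 0.83 m; q_4 = 0.49 × 1.16 × 0.83 = 0.4718 m³/s
w_5 = (3.55 − 2.64)/2 = 0.455 m; q_5 = 0.44 × 1.05 × 0.455 = 0.2102 m³/s
w_6 = (4.12 − 3.05)/2 = 0.535 m; q_6 = 0.48 × 1.14 × 0.535 = 0.2928 m³/s
w_7 = (4.49 − 3.55)/2 = 0.47 m; q_7 = 0.34 × 0.72 × 0.47 = 0.1151 m³/s
Stations 1, 8 contribute zero (depth or velocity is 0).
Q = Σ qᵢ = 1.813 m³/s

1.81 m³/s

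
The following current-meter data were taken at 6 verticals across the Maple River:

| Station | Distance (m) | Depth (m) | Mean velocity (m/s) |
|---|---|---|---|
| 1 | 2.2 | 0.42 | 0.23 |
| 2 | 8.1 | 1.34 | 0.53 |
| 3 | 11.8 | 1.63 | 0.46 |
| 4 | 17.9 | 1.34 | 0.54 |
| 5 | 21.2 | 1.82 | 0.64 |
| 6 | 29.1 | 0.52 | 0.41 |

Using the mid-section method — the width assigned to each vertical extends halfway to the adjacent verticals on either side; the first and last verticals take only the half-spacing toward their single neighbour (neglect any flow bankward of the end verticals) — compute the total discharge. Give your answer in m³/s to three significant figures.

18.1 m³/s

w_1 = (8.1 − 2.2)/2 = 2.95 m; q_1 = 0.23 × 0.42 × 2.95 = 0.2850 m³/s
w_2 = (11.8 − 2.2)/2 = 4.8 m; q_2 = 0.53 × 1.34 × 4.8 = 3.409 m³/s
w_3 = (17.9 − 8.1)/2 = 4.9 m; q_3 = 0.46 × 1.63 × 4.9 = 3.674 m³/s
w_4 = (21.2 − 11.8)/2 = 4.7 m; q_4 = 0.54 × 1.34 × 4.7 = 3.401 m³/s
w_5 = (29.1 − 17.9)/2 = 5.6 m; q_5 = 0.64 × 1.82 × 5.6 = 6.523 m³/s
w_6 = (29.1 − 21.2)/2 = 3.95 m; q_6 = 0.41 × 0.52 × 3.95 = 0.8421 m³/s
Q = Σ qᵢ = 18.13 m³/s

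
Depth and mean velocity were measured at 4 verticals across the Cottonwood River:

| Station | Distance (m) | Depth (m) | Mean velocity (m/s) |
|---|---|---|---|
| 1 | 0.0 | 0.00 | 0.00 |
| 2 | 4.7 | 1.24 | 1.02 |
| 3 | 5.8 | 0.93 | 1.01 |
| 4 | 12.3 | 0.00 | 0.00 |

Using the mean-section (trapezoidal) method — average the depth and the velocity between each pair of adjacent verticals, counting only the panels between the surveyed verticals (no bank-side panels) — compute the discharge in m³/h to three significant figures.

Panel 1-2: Δb = 4.7 m, d̄ = (0.00+1.24)/2 = 0.62, v̄ = (0.00+1.02)/2 = 0.51 → q = 4.7×0.62×0.51 = 1.486 m³/s
Panel 2-3: Δb = 1.1 m, d̄ = (1.24+0.93)/2 = 1.085, v̄ = (1.02+1.01)/2 = 1.015 → q = 1.1×1.085×1.015 = 1.211 m³/s
Panel 3-4: Δb = 6.5 m, d̄ = (0.93+0.00)/2 = 0.465, v̄ = (1.01+0.00)/2 = 0.505 → q = 6.5×0.465×0.505 = 1.526 m³/s
Q = Σ q = 4.224 m³/s
= 4.224 × 3600 = 15210 m³/h

15200 m³/h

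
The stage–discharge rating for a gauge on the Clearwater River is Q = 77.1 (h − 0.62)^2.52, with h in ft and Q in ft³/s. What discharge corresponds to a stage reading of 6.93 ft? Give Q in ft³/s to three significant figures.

8000 ft³/s

Q = 77.1 × (6.93 − 0.62)^2.52 = 77.1 × 6.31^2.52 = 8001 ft³/s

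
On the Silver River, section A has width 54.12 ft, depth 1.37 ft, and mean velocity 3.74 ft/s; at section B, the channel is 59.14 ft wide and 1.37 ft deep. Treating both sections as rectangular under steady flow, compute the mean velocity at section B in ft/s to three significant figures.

Q = A₁V₁ = (54.12×1.37) × 3.74 = 277.3 ft³/s
A₂ = 59.14 × 1.37 = 81.02 ft²
V₂ = Q/A₂ = 277.3/81.02 = 3.423 ft/s

3.42 ft/s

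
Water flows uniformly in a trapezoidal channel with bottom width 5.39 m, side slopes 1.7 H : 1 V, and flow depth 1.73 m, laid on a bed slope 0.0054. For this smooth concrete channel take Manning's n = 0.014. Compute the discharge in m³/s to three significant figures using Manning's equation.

84.5 m³/s

A = (b + z·y)·y = (5.39 + 1.7×1.73)×1.73 = 14.41 m²
P = b + 2y√(1+z²) = 5.39 + 2×1.73×√(1+1.7²) = 12.21 m
R = A/P = 14.41/12.21 = 1.180 m
Q = (1/n)·A·R^(2/3)·S^(1/2) = (1/0.014) × 14.41 × 1.180^(2/3) × 0.0054^(1/2) = 84.48 m³/s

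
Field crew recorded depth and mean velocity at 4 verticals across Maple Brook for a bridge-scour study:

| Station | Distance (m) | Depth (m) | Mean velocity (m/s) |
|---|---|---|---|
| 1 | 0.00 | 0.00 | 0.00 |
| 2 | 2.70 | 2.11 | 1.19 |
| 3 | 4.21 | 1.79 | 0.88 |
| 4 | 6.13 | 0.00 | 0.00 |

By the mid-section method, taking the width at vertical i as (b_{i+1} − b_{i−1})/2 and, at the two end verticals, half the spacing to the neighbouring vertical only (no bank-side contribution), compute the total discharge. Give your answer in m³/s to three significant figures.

7.99 m³/s

w_2 = (4.21 − 0.00)/2 = 2.105 m; q_2 = 1.19 × 2.11 × 2.105 = 5.285 m³/s
w_3 = (6.13 − 2.70)/2 = 1.715 m; q_3 = 0.88 × 1.79 × 1.715 = 2.701 m³/s
Stations 1, 4 contribute zero (depth or velocity is 0).
Q = Σ qᵢ = 7.987 m³/s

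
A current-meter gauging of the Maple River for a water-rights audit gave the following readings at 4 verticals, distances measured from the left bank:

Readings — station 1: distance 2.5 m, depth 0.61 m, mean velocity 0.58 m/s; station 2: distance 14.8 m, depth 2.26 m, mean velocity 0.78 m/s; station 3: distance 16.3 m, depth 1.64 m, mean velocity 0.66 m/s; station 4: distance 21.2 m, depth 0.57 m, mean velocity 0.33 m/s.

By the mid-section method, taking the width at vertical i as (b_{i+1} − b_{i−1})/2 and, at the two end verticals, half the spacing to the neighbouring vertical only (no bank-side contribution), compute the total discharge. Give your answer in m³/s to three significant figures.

18.3 m³/s

w_1 = (14.8 − 2.5)/2 = 6.15 m; q_1 = 0.58 × 0.61 × 6.15 = 2.176 m³/s
w_2 = (16.3 − 2.5)/2 = 6.9 m; q_2 = 0.78 × 2.26 × 6.9 = 12.16 m³/s
w_3 = (21.2 − 14.8)/2 = 3.2 m; q_3 = 0.66 × 1.64 × 3.2 = 3.464 m³/s
w_4 = (21.2 − 16.3)/2 = 2.45 m; q_4 = 0.33 × 0.57 × 2.45 = 0.4608 m³/s
Q = Σ qᵢ = 18.26 m³/s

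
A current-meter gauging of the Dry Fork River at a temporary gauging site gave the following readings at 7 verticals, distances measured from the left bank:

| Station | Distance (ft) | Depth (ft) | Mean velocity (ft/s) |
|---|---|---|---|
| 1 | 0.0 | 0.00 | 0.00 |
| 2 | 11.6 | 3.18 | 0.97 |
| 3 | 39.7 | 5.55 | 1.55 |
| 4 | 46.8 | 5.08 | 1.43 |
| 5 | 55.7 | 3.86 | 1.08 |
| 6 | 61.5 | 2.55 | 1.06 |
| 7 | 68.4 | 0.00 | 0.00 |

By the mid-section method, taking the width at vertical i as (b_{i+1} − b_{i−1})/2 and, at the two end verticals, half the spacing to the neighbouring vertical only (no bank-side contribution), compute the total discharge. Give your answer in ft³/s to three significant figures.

w_2 = (39.7 − 0.0)/2 = 19.85 ft; q_2 = 0.97 × 3.18 × 19.85 = 61.23 ft³/s
w_3 = (46.8 − 11.6)/2 = 17.6 ft; q_3 = 1.55 × 5.55 × 17.6 = 151.4 ft³/s
w_4 = (55.7 − 39.7)/2 = 8 ft; q_4 = 1.43 × 5.08 × 8 = 58.12 ft³/s
w_5 = (61.5 − 46.8)/2 = 7.35 ft; q_5 = 1.08 × 3.86 × 7.35 = 30.64 ft³/s
w_6 = (68.4 − 55.7)/2 = 6.35 ft; q_6 = 1.06 × 2.55 × 6.35 = 17.16 ft³/s
Stations 1, 7 contribute zero (depth or velocity is 0).
Q = Σ qᵢ = 318.6 ft³/s

319 ft³/s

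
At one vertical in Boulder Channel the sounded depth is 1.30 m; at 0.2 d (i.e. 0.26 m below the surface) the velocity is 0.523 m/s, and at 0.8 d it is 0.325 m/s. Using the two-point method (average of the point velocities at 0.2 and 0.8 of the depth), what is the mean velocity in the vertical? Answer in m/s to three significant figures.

v̄ = (0.523 + 0.325) / 2 = 0.4240 m/s

0.424 m/s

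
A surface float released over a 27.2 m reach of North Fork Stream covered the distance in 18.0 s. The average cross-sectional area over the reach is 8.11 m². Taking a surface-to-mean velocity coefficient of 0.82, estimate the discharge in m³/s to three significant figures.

v_surface = L / t̄ = 27.2 / 18 = 1.511 m/s
v_mean = 0.82 × 1.511 = 1.239 m/s
Q = A × v_mean = 8.11 × 1.239 = 10.05 m³/s

10.0 m³/s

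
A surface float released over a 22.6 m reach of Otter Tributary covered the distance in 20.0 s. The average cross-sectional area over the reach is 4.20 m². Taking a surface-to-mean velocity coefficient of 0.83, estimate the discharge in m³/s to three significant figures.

v_surface = L / t̄ = 22.6 / 20 = 1.130 m/s
v_mean = 0.83 × 1.130 = 0.9379 m/s
Q = A × v_mean = 4.20 × 0.9379 = 3.939 m³/s

3.94 m³/s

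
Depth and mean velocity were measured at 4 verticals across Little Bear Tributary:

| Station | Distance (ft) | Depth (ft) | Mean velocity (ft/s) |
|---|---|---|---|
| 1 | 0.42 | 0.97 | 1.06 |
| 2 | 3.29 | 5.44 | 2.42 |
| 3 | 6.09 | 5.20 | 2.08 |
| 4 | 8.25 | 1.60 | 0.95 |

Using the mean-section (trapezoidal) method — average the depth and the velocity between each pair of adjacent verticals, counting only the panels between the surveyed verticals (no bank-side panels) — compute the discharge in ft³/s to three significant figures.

60.6 ft³/s

Panel 1-2: Δb = 2.87 ft, d̄ = (0.97+5.44)/2 = 3.205, v̄ = (1.06+2.42)/2 = 1.74 → q = 2.87×3.205×1.74 = 16.01 ft³/s
Panel 2-3: Δb = 2.8 ft, d̄ = (5.44+5.20)/2 = 5.32, v̄ = (2.42+2.08)/2 = 2.25 → q = 2.8×5.32×2.25 = 33.52 ft³/s
Panel 3-4: Δb = 2.16 ft, d̄ = (5.20+1.60)/2 = 3.4, v̄ = (2.08+0.95)/2 = 1.515 → q = 2.16×3.4×1.515 = 11.13 ft³/s
Q = Σ q = 60.65 ft³/s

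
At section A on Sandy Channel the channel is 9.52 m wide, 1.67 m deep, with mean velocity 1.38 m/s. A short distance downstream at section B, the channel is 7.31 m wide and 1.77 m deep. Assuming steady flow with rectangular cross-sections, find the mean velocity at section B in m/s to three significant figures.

Q = A₁V₁ = (9.52×1.67) × 1.38 = 21.94 m³/s
A₂ = 7.31 × 1.77 = 12.94 m²
V₂ = Q/A₂ = 21.94/12.94 = 1.696 m/s

1.70 m/s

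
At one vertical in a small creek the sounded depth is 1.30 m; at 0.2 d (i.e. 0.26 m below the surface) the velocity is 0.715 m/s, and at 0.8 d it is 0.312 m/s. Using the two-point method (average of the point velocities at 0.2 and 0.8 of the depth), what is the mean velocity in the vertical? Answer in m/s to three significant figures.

0.514 m/s

v̄ = (0.715 + 0.312) / 2 = 0.5135 m/s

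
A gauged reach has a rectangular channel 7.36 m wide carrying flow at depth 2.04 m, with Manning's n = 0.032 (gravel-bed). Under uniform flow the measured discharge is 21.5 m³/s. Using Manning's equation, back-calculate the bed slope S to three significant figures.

0.00146

A = b·y = 7.36 × 2.04 = 15.01 m²
P = b + 2y = 7.36 + 2×2.04 = 11.44 m
R = A/P = 15.01/11.44 = 1.312 m
S = (Q·n / (1·A·R^(2/3)))² = (21.5×0.032 / (1×15.01×1.199))² = 0.001461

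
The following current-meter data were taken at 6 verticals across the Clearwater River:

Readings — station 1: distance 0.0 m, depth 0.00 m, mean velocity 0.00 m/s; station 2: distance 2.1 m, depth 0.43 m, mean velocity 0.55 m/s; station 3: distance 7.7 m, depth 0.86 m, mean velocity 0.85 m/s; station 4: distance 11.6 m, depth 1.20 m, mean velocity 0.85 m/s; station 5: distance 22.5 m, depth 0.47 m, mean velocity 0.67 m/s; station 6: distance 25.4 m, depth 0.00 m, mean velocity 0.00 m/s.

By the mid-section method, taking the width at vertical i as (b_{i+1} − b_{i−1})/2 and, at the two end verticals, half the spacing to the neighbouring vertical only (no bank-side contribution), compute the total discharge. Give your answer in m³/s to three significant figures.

w_2 = (7.7 − 0.0)/2 = 3.85 m; q_2 = 0.55 × 0.43 × 3.85 = 0.9105 m³/s
w_3 = (11.6 − 2.1)/2 = 4.75 m; q_3 = 0.85 × 0.86 × 4.75 = 3.472 m³/s
w_4 = (22.5 − 7.7)/2 = 7.4 m; q_4 = 0.85 × 1.20 × 7.4 = 7.548 m³/s
w_5 = (25.4 − 11.6)/2 = 6.9 m; q_5 = 0.67 × 0.47 × 6.9 = 2.173 m³/s
Stations 1, 6 contribute zero (depth or velocity is 0).
Q = Σ qᵢ = 14.10 m³/s

14.1 m³/s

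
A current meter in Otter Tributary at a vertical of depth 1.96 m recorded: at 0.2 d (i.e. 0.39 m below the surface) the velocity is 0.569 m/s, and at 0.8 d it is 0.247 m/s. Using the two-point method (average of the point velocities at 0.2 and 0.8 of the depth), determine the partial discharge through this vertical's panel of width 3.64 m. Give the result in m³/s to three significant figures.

2.91 m³/s

v̄ = (0.569 + 0.247) / 2 = 0.4080 m/s
q = v̄ × d × w = 0.4080 × 1.96 × 3.64 = 2.911 m³/s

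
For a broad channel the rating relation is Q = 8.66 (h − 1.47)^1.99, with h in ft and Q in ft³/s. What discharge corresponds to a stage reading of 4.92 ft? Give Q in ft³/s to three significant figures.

Q = 8.66 × (4.92 − 1.47)^1.99 = 8.66 × 3.45^1.99 = 101.8 ft³/s

102 ft³/s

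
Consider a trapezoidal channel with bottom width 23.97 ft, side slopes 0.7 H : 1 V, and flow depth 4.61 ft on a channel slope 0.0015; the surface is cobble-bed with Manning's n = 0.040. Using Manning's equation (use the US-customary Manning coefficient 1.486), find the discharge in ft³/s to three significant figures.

A = (b + z·y)·y = (23.97 + 0.7×4.61)×4.61 = 125.4 ft²
P = b + 2y√(1+z²) = 23.97 + 2×4.61×√(1+0.7²) = 35.22 ft
R = A/P = 125.4/35.22 = 3.559 ft
Q = (1.486/n)·A·R^(2/3)·S^(1/2) = (1.486/0.040) × 125.4 × 3.559^(2/3) × 0.0015^(1/2) = 420.5 ft³/s

421 ft³/s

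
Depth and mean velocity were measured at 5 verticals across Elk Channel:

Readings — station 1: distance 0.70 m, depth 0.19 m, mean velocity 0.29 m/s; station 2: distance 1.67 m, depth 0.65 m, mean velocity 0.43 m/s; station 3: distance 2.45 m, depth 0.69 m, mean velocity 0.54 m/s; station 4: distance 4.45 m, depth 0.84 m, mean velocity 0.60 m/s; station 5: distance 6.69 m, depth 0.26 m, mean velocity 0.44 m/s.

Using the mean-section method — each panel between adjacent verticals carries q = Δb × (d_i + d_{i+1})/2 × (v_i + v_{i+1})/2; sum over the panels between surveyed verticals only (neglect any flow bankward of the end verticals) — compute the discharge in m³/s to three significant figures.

1.91 m³/s

Panel 1-2: Δb = 0.97 m, d̄ = (0.19+0.65)/2 = 0.42, v̄ = (0.29+0.43)/2 = 0.36 → q = 0.97×0.42×0.36 = 0.1467 m³/s
Panel 2-3: Δb = 0.78 m, d̄ = (0.65+0.69)/2 = 0.67, v̄ = (0.43+0.54)/2 = 0.485 → q = 0.78×0.67×0.485 = 0.2535 m³/s
Panel 3-4: Δb = 2 m, d̄ = (0.69+0.84)/2 = 0.765, v̄ = (0.54+0.60)/2 = 0.57 → q = 2×0.765×0.57 = 0.8721 m³/s
Panel 4-5: Δb = 2.24 m, d̄ = (0.84+0.26)/2 = 0.55, v̄ = (0.60+0.44)/2 = 0.52 → q = 2.24×0.55×0.52 = 0.6406 m³/s
Q = Σ q = 1.913 m³/s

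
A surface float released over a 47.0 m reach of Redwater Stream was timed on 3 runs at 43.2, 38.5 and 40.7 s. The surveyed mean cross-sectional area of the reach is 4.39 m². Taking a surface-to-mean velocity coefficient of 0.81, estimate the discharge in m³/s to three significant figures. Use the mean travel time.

4.10 m³/s

t̄ = (43.2 + 38.5 + 40.7) / 3 = 40.8 s
v_surface = L / t̄ = 47.0 / 40.8 = 1.152 m/s
v_mean = 0.81 × 1.152 = 0.9331 m/s
Q = A × v_mean = 4.39 × 0.9331 = 4.096 m³/s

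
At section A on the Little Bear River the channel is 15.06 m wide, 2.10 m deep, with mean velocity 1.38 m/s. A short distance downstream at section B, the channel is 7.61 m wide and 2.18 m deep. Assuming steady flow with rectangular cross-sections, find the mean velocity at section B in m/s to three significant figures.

2.63 m/s

Q = A₁V₁ = (15.06×2.10) × 1.38 = 43.64 m³/s
A₂ = 7.61 × 2.18 = 16.59 m²
V₂ = Q/A₂ = 43.64/16.59 = 2.631 m/s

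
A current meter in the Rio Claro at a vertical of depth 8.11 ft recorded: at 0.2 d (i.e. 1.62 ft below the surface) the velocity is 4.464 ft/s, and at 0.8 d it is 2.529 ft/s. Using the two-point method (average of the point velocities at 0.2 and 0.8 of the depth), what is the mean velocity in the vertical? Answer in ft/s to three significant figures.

3.50 ft/s

v̄ = (4.464 + 2.529) / 2 = 3.497 ft/s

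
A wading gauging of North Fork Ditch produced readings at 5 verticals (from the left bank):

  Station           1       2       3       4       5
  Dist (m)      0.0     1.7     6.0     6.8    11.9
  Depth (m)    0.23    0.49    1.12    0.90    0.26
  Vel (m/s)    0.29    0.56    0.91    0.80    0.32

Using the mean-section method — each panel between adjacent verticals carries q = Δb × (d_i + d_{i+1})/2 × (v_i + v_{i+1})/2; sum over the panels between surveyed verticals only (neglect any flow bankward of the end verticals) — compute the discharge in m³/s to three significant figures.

Panel 1-2: Δb = 1.7 m, d̄ = (0.23+0.49)/2 = 0.36, v̄ = (0.29+0.56)/2 = 0.425 → q = 1.7×0.36×0.425 = 0.2601 m³/s
Panel 2-3: Δb = 4.3 m, d̄ = (0.49+1.12)/2 = 0.805, v̄ = (0.56+0.91)/2 = 0.735 → q = 4.3×0.805×0.735 = 2.544 m³/s
Panel 3-4: Δb = 0.8 m, d̄ = (1.12+0.90)/2 = 1.01, v̄ = (0.91+0.80)/2 = 0.855 → q = 0.8×1.01×0.855 = 0.6908 m³/s
Panel 4-5: Δb = 5.1 m, d̄ = (0.90+0.26)/2 = 0.58, v̄ = (0.80+0.32)/2 = 0.56 → q = 5.1×0.58×0.56 = 1.656 m³/s
Q = Σ q = 5.152 m³/s

5.15 m³/s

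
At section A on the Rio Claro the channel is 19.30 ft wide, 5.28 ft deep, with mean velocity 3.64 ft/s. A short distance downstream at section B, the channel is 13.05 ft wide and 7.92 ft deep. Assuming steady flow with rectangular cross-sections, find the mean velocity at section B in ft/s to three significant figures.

Q = A₁V₁ = (19.30×5.28) × 3.64 = 370.9 ft³/s
A₂ = 13.05 × 7.92 = 103.4 ft²
V₂ = Q/A₂ = 370.9/103.4 = 3.589 ft/s

3.59 ft/s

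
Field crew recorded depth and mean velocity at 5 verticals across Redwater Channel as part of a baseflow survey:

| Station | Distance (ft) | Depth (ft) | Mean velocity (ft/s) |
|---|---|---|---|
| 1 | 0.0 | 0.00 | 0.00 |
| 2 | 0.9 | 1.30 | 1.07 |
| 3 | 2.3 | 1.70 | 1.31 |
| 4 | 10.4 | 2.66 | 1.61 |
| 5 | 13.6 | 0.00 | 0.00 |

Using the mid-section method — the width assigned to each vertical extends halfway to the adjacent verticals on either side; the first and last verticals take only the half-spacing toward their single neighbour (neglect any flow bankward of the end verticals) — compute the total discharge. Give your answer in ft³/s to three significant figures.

w_2 = (2.3 − 0.0)/2 = 1.15 ft; q_2 = 1.07 × 1.30 × 1.15 = 1.600 ft³/s
w_3 = (10.4 − 0.9)/2 = 4.75 ft; q_3 = 1.31 × 1.70 × 4.75 = 10.58 ft³/s
w_4 = (13.6 − 2.3)/2 = 5.65 ft; q_4 = 1.61 × 2.66 × 5.65 = 24.20 ft³/s
Stations 1, 5 contribute zero (depth or velocity is 0).
Q = Σ qᵢ = 36.37 ft³/s

36.4 ft³/s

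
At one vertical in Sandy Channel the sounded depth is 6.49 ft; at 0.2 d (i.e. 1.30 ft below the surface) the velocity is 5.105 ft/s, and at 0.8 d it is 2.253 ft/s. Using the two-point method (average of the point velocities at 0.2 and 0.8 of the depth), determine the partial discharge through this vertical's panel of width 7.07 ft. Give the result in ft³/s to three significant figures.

169 ft³/s

v̄ = (5.105 + 2.253) / 2 = 3.679 ft/s
q = v̄ × d × w = 3.679 × 6.49 × 7.07 = 168.8 ft³/s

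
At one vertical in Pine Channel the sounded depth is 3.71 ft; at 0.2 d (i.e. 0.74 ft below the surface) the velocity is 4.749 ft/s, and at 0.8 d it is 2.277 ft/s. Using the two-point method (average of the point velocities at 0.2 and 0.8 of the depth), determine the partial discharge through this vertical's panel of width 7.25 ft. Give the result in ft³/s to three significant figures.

94.5 ft³/s

v̄ = (4.749 + 2.277) / 2 = 3.513 ft/s
q = v̄ × d × w = 3.513 × 3.71 × 7.25 = 94.49 ft³/s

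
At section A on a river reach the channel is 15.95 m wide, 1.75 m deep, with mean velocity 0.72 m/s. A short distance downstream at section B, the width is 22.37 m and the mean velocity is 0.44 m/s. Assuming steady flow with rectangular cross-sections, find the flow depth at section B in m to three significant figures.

2.04 m

Q = A₁V₁ = (15.95×1.75) × 0.72 = 20.10 m³/s
d₂ = Q/(b₂ V₂) = 20.10/(22.37×0.44) = 2.042 m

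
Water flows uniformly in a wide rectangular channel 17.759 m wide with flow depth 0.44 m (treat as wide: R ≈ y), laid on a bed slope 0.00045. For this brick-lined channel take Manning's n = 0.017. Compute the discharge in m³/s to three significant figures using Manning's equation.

5.64 m³/s

A = b·y = 17.759 × 0.44 = 7.814 m²
Wide channel: R ≈ y = 0.44 m
Q = (1/n)·A·R^(2/3)·S^(1/2) = (1/0.017) × 7.814 × 0.4400^(2/3) × 0.00045^(1/2) = 5.641 m³/s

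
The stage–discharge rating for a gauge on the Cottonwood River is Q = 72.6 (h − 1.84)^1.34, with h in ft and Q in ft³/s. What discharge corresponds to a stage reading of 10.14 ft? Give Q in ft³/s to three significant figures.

Q = 72.6 × (10.14 − 1.84)^1.34 = 72.6 × 8.3^1.34 = 1237 ft³/s

1240 ft³/s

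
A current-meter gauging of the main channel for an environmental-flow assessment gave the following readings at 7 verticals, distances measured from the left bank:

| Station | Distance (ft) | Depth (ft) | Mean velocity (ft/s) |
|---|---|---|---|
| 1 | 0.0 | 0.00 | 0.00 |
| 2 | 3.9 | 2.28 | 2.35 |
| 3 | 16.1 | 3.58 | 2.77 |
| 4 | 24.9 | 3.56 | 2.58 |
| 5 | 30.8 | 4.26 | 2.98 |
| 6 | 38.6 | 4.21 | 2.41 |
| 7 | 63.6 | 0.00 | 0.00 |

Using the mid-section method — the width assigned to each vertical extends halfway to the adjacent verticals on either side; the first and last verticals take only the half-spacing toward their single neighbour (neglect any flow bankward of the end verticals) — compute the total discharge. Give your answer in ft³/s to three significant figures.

w_2 = (16.1 − 0.0)/2 = 8.05 ft; q_2 = 2.35 × 2.28 × 8.05 = 43.13 ft³/s
w_3 = (24.9 − 3.9)/2 = 10.5 ft; q_3 = 2.77 × 3.58 × 10.5 = 104.1 ft³/s
w_4 = (30.8 − 16.1)/2 = 7.35 ft; q_4 = 2.58 × 3.56 × 7.35 = 67.51 ft³/s
w_5 = (38.6 − 24.9)/2 = 6.85 ft; q_5 = 2.98 × 4.26 × 6.85 = 86.96 ft³/s
w_6 = (63.6 − 30.8)/2 = 16.4 ft; q_6 = 2.41 × 4.21 × 16.4 = 166.4 ft³/s
Stations 1, 7 contribute zero (depth or velocity is 0).
Q = Σ qᵢ = 468.1 ft³/s

468 ft³/s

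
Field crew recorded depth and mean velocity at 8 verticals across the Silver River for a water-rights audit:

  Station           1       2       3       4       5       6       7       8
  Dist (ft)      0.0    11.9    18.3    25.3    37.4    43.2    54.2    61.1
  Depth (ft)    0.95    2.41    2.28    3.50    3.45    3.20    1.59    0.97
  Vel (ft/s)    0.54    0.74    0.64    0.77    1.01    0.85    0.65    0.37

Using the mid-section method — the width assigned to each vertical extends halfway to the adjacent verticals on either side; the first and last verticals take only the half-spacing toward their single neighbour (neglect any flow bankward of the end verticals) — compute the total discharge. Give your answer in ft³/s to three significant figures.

w_1 = (11.9 − 0.0)/2 = 5.95 ft; q_1 = 0.54 × 0.95 × 5.95 = 3.052 ft³/s
w_2 = (18.3 − 0.0)/2 = 9.15 ft; q_2 = 0.74 × 2.41 × 9.15 = 16.32 ft³/s
w_3 = (25.3 − 11.9)/2 = 6.7 ft; q_3 = 0.64 × 2.28 × 6.7 = 9.777 ft³/s
w_4 = (37.4 − 18.3)/2 = 9.55 ft; q_4 = 0.77 × 3.50 × 9.55 = 25.74 ft³/s
w_5 = (43.2 − 25.3)/2 = 8.95 ft; q_5 = 1.01 × 3.45 × 8.95 = 31.19 ft³/s
w_6 = (54.2 − 37.4)/2 = 8.4 ft; q_6 = 0.85 × 3.20 × 8.4 = 22.85 ft³/s
w_7 = (61.1 − 43.2)/2 = 8.95 ft; q_7 = 0.65 × 1.59 × 8.95 = 9.250 ft³/s
w_8 = (61.1 − 54.2)/2 = 3.45 ft; q_8 = 0.37 × 0.97 × 3.45 = 1.238 ft³/s
Q = Σ qᵢ = 119.4 ft³/s

119 ft³/s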